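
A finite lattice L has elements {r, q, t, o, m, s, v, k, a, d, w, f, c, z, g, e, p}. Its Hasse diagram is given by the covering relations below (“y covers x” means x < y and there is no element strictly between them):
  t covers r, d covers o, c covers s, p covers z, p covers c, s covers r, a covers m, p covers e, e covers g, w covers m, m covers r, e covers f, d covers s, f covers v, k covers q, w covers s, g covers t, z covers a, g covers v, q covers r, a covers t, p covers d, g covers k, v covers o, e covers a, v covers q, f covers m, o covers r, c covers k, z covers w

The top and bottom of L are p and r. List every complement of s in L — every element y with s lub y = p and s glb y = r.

Need y with s ∨ y = p and s ∧ y = r.
Checking each element gives: e, f, g, v.

e, f, g, v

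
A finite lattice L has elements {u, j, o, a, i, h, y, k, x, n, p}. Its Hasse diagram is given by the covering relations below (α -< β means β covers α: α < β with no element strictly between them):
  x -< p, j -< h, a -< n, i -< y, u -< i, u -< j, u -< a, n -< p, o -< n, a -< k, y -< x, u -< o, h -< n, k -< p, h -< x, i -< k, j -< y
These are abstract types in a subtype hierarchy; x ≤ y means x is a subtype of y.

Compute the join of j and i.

y

Common upper bounds of {j, i}: p, x, y.
The least among these is y.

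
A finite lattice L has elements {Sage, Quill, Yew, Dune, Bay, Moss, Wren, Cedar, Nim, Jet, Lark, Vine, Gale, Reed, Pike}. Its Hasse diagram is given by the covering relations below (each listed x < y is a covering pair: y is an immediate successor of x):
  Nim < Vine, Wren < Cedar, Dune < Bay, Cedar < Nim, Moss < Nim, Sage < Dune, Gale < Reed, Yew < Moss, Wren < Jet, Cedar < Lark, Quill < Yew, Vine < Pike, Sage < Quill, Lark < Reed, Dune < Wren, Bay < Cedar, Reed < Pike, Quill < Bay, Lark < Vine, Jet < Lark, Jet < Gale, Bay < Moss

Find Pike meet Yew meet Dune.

Sage

Common lower bounds of {Pike, Yew, Dune}: Sage.
The greatest among these is Sage.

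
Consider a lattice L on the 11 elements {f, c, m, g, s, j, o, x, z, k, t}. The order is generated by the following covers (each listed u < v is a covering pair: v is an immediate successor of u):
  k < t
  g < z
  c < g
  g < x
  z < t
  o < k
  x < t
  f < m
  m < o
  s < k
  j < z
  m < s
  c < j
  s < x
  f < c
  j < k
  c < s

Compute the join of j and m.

k

Common upper bounds of {j, m}: k, t.
The least among these is k.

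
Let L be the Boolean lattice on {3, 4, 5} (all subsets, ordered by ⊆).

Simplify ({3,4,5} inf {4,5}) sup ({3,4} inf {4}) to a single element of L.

{4,5}

{3,4,5} ∧ {4,5} = {4,5}
{3,4} ∧ {4} = {4}
{4,5} ∨ {4} = {4,5}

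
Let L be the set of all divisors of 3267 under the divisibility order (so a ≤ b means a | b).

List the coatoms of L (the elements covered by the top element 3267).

1089, 297

The coatoms are exactly the elements covered by 3267: 1089, 297.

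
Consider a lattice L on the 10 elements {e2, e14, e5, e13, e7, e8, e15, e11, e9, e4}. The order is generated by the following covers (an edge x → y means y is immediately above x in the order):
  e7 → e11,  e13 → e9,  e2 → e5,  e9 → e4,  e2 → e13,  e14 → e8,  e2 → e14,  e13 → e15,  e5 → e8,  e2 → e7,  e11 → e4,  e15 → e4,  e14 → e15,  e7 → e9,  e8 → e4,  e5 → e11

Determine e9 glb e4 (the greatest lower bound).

Common lower bounds of {e9, e4}: e13, e2, e7, e9.
The greatest among these is e9.

e9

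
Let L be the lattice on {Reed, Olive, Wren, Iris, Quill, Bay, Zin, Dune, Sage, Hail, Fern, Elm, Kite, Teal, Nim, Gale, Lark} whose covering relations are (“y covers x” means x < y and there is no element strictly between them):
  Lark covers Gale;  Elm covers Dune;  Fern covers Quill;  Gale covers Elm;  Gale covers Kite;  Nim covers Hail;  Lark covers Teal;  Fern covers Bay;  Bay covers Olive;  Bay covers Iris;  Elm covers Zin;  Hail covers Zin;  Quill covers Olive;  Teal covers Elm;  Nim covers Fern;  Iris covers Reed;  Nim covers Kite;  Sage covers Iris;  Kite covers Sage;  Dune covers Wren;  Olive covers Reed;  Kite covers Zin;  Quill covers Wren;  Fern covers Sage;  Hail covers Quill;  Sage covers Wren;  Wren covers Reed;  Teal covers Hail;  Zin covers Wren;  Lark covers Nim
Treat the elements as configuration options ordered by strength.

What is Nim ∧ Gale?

Kite

Common lower bounds of {Nim, Gale}: Iris, Kite, Reed, Sage, Wren, Zin.
The greatest among these is Kite.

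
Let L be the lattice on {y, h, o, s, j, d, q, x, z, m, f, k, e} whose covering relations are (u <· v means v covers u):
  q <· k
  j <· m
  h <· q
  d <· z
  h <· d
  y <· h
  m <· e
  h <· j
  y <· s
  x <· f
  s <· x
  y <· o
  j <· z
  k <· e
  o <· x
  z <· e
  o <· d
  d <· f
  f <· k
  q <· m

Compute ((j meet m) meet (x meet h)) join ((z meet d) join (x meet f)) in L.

f

j ∧ m = j
x ∧ h = y
j ∧ y = y
z ∧ d = d
x ∧ f = x
d ∨ x = f
y ∨ f = f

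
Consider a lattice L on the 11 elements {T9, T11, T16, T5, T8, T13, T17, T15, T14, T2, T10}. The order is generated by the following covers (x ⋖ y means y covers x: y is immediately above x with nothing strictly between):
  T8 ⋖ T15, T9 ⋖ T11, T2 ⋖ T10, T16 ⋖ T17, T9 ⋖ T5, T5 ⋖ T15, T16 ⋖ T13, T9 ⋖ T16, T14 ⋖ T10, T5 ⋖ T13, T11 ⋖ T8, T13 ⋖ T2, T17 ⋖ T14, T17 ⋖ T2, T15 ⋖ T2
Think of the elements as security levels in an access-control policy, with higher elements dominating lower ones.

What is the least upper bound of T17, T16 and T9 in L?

T17

Common upper bounds of {T17, T16, T9}: T10, T14, T17, T2.
The least among these is T17.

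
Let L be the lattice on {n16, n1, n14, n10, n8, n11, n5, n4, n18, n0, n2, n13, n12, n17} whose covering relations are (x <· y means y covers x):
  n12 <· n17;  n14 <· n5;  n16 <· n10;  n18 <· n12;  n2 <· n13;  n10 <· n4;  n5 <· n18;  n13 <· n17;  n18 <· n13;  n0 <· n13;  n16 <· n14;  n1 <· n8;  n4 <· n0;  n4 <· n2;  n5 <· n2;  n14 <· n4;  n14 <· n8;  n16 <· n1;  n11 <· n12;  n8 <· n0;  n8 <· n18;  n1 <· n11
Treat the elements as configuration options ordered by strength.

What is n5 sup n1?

Common upper bounds of {n5, n1}: n12, n13, n17, n18.
The least among these is n18.

n18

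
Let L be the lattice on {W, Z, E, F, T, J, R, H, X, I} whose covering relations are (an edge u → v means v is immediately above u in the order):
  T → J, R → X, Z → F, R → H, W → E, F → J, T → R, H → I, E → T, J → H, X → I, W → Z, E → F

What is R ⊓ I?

Common lower bounds of {R, I}: E, R, T, W.
The greatest among these is R.

R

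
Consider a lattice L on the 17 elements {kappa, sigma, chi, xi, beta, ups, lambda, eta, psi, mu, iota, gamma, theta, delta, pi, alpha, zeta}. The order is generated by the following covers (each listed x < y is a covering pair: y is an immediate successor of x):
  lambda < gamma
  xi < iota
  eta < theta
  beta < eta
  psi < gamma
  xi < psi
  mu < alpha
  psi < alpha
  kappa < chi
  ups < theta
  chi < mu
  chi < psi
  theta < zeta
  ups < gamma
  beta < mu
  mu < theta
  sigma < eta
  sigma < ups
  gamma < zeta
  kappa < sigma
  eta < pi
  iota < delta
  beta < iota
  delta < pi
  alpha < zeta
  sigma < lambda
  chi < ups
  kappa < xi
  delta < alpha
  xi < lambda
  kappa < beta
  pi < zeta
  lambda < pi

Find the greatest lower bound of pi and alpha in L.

delta

Common lower bounds of {pi, alpha}: beta, delta, iota, kappa, xi.
The greatest among these is delta.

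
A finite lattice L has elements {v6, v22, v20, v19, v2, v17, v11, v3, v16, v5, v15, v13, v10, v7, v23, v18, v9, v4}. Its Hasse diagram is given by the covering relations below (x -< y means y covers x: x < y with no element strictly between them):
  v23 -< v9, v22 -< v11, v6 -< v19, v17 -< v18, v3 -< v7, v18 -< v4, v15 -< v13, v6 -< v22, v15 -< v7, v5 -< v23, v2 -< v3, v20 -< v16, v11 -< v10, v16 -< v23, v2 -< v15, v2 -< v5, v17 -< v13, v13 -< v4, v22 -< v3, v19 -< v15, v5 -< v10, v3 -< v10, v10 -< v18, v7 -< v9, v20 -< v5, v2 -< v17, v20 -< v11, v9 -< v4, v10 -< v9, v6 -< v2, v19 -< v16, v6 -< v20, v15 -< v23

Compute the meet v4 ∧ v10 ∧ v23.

Common lower bounds of {v4, v10, v23}: v2, v20, v5, v6.
The greatest among these is v5.

v5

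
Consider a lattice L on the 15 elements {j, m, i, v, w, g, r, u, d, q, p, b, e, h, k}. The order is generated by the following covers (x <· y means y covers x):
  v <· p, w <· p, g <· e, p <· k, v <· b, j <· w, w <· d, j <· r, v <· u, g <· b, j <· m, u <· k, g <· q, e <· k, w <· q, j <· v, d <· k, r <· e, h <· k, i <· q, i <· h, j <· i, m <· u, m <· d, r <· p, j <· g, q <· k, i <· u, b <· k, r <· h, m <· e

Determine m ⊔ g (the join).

e

Common upper bounds of {m, g}: e, k.
The least among these is e.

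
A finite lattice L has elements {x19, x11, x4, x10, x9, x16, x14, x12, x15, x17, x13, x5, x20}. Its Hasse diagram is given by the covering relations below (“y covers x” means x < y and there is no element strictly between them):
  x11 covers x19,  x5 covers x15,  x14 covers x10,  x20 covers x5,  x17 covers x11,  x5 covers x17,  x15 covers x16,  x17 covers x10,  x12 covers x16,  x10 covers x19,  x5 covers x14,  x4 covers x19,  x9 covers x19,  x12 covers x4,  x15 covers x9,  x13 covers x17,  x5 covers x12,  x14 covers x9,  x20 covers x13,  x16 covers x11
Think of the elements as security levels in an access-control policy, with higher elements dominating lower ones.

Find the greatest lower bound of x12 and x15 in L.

Common lower bounds of {x12, x15}: x11, x16, x19.
The greatest among these is x16.

x16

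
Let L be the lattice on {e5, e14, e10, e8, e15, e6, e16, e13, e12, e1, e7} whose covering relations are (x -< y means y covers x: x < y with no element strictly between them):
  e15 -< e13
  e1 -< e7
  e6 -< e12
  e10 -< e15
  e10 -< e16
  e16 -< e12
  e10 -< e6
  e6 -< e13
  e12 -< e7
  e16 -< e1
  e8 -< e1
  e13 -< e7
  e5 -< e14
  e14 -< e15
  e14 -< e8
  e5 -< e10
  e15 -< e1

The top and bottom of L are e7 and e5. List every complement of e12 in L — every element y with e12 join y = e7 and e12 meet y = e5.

e14, e8

Need y with e12 ∨ y = e7 and e12 ∧ y = e5.
Checking each element gives: e14, e8.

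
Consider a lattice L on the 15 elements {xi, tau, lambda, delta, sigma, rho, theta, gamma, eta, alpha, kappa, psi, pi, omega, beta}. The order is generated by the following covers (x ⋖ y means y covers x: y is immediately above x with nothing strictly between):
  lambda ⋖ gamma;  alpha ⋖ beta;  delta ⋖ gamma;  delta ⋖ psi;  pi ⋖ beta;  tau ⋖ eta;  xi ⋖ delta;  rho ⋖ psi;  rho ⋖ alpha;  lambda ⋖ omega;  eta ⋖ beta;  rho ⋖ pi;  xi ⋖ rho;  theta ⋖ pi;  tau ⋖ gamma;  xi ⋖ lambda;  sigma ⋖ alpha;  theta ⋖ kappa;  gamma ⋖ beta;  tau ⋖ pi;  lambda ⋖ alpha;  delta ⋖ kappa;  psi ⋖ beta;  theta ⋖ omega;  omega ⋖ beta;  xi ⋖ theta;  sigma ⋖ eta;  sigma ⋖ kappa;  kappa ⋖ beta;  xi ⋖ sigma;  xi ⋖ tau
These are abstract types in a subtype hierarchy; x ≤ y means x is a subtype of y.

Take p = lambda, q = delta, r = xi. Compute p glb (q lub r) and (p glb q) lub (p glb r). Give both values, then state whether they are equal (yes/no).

q lub r = delta, so p glb (q lub r) = lambda glb delta = xi.
p glb q = xi and p glb r = xi, so (p glb q) lub (p glb r) = xi lub xi = xi.
Equal: yes.

xi; xi; yes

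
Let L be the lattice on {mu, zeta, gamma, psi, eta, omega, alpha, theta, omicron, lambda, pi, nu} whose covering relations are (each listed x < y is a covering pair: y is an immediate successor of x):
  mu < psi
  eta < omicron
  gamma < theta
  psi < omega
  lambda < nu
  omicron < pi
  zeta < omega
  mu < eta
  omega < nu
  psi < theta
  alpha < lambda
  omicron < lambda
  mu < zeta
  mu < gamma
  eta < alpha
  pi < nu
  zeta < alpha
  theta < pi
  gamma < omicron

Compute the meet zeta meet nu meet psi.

mu

Common lower bounds of {zeta, nu, psi}: mu.
The greatest among these is mu.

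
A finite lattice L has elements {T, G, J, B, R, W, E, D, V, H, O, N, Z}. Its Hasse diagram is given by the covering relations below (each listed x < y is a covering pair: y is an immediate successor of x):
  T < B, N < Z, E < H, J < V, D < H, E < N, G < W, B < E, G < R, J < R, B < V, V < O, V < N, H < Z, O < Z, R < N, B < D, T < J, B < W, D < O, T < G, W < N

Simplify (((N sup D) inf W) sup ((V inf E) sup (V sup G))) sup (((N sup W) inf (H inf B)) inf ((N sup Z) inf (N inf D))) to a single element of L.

N

N ∨ D = Z
Z ∧ W = W
V ∧ E = B
V ∨ G = N
B ∨ N = N
W ∨ N = N
N ∨ W = N
H ∧ B = B
N ∧ B = B
N ∨ Z = Z
N ∧ D = B
Z ∧ B = B
B ∧ B = B
N ∨ B = N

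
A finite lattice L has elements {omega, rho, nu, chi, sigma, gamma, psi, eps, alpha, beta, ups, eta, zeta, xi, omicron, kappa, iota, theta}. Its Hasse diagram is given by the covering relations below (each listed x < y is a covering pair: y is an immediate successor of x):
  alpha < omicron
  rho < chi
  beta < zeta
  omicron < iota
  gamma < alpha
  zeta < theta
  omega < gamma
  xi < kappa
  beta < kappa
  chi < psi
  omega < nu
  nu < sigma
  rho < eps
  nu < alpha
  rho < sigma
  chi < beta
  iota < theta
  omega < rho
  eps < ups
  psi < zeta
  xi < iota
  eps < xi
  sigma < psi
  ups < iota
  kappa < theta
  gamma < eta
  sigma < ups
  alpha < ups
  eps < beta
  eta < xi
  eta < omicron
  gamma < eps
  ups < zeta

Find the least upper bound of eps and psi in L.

Common upper bounds of {eps, psi}: theta, zeta.
The least among these is zeta.

zeta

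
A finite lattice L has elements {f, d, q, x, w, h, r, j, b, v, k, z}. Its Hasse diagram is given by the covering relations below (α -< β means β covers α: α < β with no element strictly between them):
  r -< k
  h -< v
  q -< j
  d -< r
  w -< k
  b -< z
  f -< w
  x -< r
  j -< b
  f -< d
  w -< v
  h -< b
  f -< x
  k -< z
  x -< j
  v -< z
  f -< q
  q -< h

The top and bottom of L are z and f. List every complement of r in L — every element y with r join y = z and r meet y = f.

h, q, v

Need y with r ∨ y = z and r ∧ y = f.
Checking each element gives: h, q, v.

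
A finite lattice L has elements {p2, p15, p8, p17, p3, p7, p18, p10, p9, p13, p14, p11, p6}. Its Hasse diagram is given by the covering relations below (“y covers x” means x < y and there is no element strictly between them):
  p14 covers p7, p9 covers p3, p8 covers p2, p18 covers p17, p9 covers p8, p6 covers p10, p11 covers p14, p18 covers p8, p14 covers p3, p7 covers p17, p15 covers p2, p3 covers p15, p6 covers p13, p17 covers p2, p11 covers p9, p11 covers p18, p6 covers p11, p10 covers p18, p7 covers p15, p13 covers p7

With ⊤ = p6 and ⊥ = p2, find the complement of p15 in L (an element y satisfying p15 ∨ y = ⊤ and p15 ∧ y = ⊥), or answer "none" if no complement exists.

p10

Need y with p15 ∨ y = p6 and p15 ∧ y = p2.
Checking each element gives: p10.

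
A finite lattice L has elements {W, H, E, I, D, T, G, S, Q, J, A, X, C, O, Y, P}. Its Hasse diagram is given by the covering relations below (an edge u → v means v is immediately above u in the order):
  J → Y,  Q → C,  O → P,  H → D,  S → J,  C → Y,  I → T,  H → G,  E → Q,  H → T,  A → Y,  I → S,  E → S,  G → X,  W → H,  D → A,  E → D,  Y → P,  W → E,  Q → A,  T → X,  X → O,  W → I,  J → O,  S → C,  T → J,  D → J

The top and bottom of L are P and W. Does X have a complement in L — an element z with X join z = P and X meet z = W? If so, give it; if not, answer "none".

Need z with X ∨ z = P and X ∧ z = W.
Checking each element gives: Q.

Q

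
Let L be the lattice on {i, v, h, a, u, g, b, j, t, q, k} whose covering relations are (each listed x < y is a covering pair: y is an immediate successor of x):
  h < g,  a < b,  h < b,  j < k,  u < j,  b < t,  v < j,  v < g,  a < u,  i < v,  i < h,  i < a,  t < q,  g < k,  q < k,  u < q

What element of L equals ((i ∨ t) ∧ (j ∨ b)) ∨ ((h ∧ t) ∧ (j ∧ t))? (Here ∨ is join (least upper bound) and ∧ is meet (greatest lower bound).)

t

i ∨ t = t
j ∨ b = k
t ∧ k = t
h ∧ t = h
j ∧ t = a
h ∧ a = i
t ∨ i = t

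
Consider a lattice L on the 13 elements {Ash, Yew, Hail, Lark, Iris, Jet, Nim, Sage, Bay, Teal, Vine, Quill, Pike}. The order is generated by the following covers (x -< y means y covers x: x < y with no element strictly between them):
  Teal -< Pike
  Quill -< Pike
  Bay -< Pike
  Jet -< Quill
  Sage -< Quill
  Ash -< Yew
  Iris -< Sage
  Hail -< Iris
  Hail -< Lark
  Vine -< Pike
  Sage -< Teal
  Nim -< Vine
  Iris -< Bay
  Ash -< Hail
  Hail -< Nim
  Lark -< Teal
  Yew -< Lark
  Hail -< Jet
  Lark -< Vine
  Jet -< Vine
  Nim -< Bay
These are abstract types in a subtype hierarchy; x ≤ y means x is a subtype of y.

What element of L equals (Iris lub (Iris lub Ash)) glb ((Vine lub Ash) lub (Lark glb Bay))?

Iris ∨ Ash = Iris
Iris ∨ Iris = Iris
Vine ∨ Ash = Vine
Lark ∧ Bay = Hail
Vine ∨ Hail = Vine
Iris ∧ Vine = Hail

Hail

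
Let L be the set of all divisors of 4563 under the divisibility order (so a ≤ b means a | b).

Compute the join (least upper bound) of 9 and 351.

In the divisibility order, the join is the least common multiple: lcm(9, 351) = 351.

351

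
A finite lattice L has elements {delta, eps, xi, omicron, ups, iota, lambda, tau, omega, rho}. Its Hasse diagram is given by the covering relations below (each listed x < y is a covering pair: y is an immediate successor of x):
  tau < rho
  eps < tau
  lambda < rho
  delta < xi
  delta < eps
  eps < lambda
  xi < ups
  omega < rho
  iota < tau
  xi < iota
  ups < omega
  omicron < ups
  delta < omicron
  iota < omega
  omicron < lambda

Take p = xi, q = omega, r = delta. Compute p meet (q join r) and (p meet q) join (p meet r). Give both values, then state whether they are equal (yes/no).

q join r = omega, so p meet (q join r) = xi meet omega = xi.
p meet q = xi and p meet r = delta, so (p meet q) join (p meet r) = xi join delta = xi.
Equal: yes.

xi; xi; yes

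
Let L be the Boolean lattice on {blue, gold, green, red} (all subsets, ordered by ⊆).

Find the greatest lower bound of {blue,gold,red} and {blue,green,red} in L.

{blue,red}

Under ⊆, meet is intersection: {blue,gold,red} ∩ {blue,green,red} = {blue,red}.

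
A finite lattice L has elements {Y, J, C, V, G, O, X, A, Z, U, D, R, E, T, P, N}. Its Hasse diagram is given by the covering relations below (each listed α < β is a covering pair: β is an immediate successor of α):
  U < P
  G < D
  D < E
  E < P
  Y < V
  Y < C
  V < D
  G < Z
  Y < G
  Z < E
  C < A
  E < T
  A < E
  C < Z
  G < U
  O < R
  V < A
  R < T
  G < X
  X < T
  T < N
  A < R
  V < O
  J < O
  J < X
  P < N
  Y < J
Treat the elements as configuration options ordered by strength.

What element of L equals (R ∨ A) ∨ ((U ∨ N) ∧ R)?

R

R ∨ A = R
U ∨ N = N
N ∧ R = R
R ∨ R = R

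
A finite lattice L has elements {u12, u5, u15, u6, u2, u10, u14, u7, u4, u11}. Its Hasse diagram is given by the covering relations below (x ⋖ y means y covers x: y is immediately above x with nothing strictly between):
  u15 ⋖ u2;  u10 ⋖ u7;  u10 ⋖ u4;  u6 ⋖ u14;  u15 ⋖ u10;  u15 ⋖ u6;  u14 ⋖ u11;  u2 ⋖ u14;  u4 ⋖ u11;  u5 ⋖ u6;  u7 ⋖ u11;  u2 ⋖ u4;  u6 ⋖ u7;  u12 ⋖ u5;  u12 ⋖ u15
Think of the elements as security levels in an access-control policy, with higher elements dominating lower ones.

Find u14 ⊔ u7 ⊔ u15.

u11

Common upper bounds of {u14, u7, u15}: u11.
The least among these is u11.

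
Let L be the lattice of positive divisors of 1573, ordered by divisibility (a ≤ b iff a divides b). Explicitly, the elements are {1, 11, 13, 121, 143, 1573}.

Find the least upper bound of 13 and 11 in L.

143

In the divisibility order, the join is the least common multiple: lcm(13, 11) = 143.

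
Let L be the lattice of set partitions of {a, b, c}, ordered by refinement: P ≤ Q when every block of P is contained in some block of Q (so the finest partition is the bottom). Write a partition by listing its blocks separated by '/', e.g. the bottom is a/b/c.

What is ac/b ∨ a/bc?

abc

The join of ac/b and a/bc merges any blocks that overlap across the partitions, giving abc.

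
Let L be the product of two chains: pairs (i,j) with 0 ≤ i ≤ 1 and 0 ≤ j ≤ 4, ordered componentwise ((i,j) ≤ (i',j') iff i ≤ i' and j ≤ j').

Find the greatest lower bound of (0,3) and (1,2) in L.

In a product of chains, the meet is componentwise min, giving (0,2).

(0,2)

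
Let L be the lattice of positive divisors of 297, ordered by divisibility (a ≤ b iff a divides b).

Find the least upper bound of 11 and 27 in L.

Common upper bounds of {11, 27}: 297.
The least among these is 297.

297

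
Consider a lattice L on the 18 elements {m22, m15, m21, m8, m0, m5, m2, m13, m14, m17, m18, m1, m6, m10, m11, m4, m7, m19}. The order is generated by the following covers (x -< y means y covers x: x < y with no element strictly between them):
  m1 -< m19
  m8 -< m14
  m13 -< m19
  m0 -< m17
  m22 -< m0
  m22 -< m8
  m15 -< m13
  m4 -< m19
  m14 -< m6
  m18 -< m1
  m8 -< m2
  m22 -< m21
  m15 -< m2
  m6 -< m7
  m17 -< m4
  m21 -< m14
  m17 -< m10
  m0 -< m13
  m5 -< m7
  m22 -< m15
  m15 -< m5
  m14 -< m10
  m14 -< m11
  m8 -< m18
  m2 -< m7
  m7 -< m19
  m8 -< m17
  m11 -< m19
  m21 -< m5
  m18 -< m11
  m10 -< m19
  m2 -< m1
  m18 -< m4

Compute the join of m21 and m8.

Common upper bounds of {m21, m8}: m10, m11, m14, m19, m6, m7.
The least among these is m14.

m14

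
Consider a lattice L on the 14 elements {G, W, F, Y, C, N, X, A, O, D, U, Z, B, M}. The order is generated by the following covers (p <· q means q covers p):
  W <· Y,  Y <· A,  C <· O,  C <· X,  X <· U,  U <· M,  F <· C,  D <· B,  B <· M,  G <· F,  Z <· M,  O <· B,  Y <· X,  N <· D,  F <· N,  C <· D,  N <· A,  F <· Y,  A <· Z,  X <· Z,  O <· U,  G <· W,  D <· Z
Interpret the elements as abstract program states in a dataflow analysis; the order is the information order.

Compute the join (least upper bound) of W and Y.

Y

Common upper bounds of {W, Y}: A, M, U, X, Y, Z.
The least among these is Y.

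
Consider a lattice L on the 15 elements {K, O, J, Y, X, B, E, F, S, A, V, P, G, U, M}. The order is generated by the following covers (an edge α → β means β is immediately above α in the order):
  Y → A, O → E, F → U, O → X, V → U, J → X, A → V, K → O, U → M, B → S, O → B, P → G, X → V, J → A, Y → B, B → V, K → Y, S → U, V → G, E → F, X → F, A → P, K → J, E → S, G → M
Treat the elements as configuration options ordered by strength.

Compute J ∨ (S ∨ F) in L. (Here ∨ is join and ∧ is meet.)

U

S ∨ F = U
J ∨ U = U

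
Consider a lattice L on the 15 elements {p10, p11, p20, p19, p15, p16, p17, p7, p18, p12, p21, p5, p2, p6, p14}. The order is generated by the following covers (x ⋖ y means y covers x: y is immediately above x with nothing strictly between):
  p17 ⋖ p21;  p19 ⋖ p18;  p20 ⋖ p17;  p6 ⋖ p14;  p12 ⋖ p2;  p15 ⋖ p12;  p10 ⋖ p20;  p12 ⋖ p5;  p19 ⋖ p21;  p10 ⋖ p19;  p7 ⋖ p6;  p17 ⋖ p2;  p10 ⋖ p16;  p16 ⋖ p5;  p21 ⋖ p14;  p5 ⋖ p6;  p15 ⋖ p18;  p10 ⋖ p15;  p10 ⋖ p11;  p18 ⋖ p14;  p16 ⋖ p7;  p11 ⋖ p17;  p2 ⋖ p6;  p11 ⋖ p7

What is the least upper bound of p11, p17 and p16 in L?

p6

Common upper bounds of {p11, p17, p16}: p14, p6.
The least among these is p6.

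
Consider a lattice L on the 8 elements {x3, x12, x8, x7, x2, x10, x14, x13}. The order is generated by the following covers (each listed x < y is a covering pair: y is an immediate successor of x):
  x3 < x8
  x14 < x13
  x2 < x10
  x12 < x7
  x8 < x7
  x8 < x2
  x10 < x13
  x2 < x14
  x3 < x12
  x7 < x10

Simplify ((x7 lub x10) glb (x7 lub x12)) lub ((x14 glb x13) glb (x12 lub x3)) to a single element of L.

x7

x7 ∨ x10 = x10
x7 ∨ x12 = x7
x10 ∧ x7 = x7
x14 ∧ x13 = x14
x12 ∨ x3 = x12
x14 ∧ x12 = x3
x7 ∨ x3 = x7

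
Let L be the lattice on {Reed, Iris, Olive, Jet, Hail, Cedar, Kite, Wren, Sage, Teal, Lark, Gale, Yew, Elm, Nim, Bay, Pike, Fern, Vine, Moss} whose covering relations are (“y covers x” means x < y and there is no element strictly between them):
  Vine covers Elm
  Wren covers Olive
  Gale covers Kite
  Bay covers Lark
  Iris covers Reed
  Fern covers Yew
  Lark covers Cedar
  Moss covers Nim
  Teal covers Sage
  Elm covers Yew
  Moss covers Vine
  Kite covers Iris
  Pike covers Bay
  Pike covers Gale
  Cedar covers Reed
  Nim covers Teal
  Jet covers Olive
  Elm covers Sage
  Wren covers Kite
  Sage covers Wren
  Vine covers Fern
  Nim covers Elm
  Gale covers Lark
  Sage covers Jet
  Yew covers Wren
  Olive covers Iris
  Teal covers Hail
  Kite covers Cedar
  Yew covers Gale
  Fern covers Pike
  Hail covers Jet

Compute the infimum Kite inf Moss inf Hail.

Common lower bounds of {Kite, Moss, Hail}: Iris, Reed.
The greatest among these is Iris.

Iris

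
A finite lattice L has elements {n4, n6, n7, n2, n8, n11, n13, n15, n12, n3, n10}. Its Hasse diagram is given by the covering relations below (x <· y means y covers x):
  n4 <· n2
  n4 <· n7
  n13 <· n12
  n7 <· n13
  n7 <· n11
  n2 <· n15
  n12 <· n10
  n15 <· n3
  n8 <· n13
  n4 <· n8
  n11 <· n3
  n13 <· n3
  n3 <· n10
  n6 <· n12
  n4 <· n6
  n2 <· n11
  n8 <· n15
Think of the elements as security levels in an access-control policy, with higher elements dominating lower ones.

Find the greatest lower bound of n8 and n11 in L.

Common lower bounds of {n8, n11}: n4.
The greatest among these is n4.

n4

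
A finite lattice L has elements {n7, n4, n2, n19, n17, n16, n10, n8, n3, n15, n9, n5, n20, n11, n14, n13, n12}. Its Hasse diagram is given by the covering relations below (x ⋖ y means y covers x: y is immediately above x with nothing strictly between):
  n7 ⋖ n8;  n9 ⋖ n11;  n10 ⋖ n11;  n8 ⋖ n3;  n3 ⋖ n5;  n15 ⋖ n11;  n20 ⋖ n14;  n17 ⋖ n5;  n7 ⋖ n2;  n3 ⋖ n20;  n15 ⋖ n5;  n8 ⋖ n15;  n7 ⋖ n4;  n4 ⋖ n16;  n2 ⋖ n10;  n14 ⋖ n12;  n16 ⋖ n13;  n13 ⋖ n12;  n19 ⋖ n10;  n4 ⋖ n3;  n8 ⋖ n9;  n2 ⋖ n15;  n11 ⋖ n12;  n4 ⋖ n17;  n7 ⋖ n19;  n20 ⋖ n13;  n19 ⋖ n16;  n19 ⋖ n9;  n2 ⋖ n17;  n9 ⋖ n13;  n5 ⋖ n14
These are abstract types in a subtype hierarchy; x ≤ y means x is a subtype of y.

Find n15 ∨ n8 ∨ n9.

n11

Common upper bounds of {n15, n8, n9}: n11, n12.
The least among these is n11.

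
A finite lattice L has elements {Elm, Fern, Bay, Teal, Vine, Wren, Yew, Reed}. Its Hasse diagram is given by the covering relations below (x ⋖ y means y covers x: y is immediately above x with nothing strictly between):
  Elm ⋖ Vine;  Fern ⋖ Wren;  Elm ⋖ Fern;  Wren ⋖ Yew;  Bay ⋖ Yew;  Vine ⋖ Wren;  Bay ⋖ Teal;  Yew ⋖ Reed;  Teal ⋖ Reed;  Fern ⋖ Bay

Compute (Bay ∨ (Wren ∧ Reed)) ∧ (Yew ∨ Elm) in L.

Wren ∧ Reed = Wren
Bay ∨ Wren = Yew
Yew ∨ Elm = Yew
Yew ∧ Yew = Yew

Yew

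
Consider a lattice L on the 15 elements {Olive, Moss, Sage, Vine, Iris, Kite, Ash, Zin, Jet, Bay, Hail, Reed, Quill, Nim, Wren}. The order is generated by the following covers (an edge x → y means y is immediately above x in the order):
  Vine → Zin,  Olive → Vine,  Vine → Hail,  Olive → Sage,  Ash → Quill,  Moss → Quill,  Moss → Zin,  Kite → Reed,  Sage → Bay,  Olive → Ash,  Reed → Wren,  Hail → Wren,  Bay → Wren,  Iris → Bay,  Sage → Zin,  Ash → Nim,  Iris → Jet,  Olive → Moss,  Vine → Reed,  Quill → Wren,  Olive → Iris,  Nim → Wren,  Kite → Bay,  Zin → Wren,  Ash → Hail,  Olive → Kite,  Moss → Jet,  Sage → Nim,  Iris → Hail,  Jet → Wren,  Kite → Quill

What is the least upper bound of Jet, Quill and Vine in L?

Common upper bounds of {Jet, Quill, Vine}: Wren.
The least among these is Wren.

Wren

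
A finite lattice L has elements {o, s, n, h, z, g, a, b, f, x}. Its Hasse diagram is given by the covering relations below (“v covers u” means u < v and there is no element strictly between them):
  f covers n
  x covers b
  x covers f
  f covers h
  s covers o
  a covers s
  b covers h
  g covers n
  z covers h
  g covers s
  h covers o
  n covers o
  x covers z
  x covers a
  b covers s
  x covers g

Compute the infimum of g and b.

s

Common lower bounds of {g, b}: o, s.
The greatest among these is s.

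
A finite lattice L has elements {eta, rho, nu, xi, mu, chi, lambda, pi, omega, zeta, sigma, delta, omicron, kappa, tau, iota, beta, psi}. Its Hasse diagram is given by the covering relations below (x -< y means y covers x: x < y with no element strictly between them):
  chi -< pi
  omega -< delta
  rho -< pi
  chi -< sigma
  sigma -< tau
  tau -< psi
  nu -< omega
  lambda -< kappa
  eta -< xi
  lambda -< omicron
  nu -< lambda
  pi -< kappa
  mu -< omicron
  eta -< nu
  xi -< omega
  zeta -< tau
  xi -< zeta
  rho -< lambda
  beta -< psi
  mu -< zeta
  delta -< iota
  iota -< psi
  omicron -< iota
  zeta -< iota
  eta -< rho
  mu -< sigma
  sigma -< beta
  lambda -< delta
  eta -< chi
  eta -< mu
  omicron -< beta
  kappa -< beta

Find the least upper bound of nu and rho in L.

Common upper bounds of {nu, rho}: beta, delta, iota, kappa, lambda, omicron, psi.
The least among these is lambda.

lambda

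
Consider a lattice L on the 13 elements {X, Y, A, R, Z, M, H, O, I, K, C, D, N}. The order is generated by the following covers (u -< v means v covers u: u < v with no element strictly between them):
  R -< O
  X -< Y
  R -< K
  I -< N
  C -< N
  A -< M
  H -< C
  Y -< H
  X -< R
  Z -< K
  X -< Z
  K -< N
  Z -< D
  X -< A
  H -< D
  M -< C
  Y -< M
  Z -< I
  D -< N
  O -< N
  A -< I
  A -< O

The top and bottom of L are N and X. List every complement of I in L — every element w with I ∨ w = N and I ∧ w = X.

Need w with I ∨ w = N and I ∧ w = X.
Checking each element gives: H, R, Y.

H, R, Y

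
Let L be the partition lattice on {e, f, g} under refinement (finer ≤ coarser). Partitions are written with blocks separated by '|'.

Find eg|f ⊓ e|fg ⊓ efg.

The meet (common refinement) of eg|f, e|fg, efg intersects blocks pairwise, giving e|f|g.

e|f|g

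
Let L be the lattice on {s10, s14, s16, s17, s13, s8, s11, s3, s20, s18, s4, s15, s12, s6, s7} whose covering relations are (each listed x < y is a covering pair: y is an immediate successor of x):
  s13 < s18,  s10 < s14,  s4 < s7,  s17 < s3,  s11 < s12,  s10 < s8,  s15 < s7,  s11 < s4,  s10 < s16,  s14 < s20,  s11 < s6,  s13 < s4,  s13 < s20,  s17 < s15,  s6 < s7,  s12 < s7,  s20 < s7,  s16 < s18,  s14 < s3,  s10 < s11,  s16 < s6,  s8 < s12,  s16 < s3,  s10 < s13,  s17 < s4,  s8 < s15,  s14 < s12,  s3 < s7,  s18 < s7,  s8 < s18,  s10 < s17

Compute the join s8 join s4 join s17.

s7

Common upper bounds of {s8, s4, s17}: s7.
The least among these is s7.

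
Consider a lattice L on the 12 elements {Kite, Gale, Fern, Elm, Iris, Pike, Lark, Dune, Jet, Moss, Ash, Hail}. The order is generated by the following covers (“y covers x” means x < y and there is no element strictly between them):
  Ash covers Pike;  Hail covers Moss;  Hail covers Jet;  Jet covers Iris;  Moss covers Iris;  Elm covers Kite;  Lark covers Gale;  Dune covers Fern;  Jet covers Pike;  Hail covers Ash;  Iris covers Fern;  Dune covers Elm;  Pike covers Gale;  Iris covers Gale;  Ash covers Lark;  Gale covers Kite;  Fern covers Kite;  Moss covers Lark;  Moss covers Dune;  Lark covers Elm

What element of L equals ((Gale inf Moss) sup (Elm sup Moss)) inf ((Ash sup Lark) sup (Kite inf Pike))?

Gale ∧ Moss = Gale
Elm ∨ Moss = Moss
Gale ∨ Moss = Moss
Ash ∨ Lark = Ash
Kite ∧ Pike = Kite
Ash ∨ Kite = Ash
Moss ∧ Ash = Lark

Lark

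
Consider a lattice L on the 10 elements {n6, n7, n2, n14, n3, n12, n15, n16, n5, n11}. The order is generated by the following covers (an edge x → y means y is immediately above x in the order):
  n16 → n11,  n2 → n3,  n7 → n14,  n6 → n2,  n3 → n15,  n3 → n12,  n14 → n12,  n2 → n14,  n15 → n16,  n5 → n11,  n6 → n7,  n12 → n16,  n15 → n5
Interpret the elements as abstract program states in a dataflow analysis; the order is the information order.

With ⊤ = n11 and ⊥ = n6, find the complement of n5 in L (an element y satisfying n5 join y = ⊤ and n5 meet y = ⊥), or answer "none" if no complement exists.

Need y with n5 ∨ y = n11 and n5 ∧ y = n6.
Checking each element gives: n7.

n7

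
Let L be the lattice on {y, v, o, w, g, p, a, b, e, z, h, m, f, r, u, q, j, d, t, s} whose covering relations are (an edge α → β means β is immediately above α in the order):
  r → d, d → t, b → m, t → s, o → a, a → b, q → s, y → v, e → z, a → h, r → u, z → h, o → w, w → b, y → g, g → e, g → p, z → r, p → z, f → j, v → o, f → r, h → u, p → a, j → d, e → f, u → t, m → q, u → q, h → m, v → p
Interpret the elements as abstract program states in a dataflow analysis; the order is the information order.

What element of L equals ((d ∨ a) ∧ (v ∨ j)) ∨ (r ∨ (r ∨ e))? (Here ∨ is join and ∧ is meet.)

d ∨ a = t
v ∨ j = d
t ∧ d = d
r ∨ e = r
r ∨ r = r
d ∨ r = d

d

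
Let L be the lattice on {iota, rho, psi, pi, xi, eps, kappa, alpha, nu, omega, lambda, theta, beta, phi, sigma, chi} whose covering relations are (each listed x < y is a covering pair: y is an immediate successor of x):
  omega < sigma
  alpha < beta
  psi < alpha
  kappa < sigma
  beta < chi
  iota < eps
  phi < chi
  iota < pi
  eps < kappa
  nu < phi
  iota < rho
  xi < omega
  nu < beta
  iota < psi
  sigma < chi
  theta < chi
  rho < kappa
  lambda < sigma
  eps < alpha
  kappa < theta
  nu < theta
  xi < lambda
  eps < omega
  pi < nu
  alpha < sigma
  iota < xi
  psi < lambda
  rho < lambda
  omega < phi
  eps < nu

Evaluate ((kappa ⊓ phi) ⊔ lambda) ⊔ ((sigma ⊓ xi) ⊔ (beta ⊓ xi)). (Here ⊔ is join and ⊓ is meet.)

sigma

kappa ∧ phi = eps
eps ∨ lambda = sigma
sigma ∧ xi = xi
beta ∧ xi = iota
xi ∨ iota = xi
sigma ∨ xi = sigma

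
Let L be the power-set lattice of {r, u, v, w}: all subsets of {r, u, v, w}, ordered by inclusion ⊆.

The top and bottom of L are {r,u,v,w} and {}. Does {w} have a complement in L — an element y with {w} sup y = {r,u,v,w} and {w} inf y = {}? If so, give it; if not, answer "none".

Need y with {w} ∨ y = {r,u,v,w} and {w} ∧ y = {}.
Checking each element gives: {r,u,v}.

{r,u,v}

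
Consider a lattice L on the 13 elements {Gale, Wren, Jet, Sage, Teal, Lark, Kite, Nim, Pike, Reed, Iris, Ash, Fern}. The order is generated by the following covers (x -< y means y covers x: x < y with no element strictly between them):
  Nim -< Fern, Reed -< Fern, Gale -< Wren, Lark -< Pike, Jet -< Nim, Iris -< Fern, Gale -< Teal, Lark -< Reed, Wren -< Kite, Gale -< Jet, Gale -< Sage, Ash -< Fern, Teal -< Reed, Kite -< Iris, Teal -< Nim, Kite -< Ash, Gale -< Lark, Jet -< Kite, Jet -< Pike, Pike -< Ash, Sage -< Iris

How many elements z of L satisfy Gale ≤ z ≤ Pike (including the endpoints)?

The interval [Gale, Pike] = {Gale, Jet, Lark, Pike}, which has 4 elements.

4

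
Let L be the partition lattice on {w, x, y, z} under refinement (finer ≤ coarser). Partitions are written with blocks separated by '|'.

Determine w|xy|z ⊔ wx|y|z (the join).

The join of w|xy|z and wx|y|z merges any blocks that overlap across the partitions, giving wxy|z.

wxy|z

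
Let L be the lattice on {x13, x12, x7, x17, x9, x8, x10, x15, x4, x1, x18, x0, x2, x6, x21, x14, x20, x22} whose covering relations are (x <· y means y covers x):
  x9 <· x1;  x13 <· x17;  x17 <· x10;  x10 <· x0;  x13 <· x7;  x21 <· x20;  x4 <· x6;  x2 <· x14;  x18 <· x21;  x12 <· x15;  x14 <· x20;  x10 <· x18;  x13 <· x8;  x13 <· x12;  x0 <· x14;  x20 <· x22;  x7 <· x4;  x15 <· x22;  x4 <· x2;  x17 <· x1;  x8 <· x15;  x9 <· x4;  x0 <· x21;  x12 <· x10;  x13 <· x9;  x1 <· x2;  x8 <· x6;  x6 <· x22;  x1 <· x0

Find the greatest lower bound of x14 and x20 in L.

Common lower bounds of {x14, x20}: x0, x1, x10, x12, x13, x14, x17, x2, x4, x7, x9.
The greatest among these is x14.

x14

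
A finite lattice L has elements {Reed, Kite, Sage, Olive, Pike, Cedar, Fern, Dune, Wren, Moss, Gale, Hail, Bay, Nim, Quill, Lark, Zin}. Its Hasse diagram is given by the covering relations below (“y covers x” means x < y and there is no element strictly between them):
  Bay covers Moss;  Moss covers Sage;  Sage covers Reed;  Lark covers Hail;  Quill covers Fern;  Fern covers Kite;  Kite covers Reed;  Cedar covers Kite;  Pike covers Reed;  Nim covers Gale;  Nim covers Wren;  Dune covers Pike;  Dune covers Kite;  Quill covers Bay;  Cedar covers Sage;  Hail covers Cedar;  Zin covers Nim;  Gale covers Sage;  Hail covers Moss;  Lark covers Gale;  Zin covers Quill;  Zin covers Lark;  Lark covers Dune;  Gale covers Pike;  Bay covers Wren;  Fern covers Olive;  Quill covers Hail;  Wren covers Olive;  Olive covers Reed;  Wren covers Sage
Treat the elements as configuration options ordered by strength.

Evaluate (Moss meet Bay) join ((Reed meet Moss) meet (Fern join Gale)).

Moss

Moss ∧ Bay = Moss
Reed ∧ Moss = Reed
Fern ∨ Gale = Zin
Reed ∧ Zin = Reed
Moss ∨ Reed = Moss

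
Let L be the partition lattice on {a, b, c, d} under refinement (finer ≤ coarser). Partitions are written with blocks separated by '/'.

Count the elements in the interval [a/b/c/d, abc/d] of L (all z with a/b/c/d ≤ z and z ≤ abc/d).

The interval [a/b/c/d, abc/d] = {a/b/c/d, a/bc/d, ab/c/d, abc/d, ac/b/d}, which has 5 elements.

5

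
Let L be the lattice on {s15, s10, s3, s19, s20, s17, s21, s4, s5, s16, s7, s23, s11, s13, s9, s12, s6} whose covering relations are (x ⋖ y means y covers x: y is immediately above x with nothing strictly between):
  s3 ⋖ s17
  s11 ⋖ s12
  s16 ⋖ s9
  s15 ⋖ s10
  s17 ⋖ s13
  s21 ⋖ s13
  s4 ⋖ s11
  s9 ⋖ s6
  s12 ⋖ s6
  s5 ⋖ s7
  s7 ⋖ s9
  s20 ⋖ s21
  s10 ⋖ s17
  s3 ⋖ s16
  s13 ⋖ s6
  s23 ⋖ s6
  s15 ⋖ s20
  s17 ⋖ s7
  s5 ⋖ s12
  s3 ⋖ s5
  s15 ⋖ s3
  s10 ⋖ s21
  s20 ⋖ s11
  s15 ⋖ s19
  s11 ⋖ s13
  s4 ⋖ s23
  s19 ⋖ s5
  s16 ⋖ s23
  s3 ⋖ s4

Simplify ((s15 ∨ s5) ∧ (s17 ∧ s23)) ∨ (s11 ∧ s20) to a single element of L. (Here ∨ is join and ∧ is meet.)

s11

s15 ∨ s5 = s5
s17 ∧ s23 = s3
s5 ∧ s3 = s3
s11 ∧ s20 = s20
s3 ∨ s20 = s11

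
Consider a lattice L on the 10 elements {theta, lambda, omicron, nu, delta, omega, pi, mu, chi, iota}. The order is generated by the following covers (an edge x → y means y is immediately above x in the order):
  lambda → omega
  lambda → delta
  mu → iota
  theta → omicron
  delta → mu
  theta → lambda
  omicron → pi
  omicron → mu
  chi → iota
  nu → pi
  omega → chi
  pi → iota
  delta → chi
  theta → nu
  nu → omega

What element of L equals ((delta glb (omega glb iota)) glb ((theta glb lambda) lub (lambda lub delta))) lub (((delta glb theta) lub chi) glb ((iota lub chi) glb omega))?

omega

omega ∧ iota = omega
delta ∧ omega = lambda
theta ∧ lambda = theta
lambda ∨ delta = delta
theta ∨ delta = delta
lambda ∧ delta = lambda
delta ∧ theta = theta
theta ∨ chi = chi
iota ∨ chi = iota
iota ∧ omega = omega
chi ∧ omega = omega
lambda ∨ omega = omega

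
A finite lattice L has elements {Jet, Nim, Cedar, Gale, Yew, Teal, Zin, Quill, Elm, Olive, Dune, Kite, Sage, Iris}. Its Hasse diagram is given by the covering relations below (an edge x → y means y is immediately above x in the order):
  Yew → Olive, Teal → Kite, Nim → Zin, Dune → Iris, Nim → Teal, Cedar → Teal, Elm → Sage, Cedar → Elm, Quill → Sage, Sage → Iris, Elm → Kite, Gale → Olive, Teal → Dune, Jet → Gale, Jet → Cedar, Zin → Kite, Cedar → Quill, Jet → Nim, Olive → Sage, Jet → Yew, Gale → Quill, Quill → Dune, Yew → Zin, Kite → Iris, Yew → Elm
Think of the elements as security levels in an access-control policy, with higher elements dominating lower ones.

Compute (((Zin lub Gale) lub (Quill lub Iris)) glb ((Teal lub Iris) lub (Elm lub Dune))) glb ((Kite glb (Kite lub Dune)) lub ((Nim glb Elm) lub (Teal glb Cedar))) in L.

Zin ∨ Gale = Iris
Quill ∨ Iris = Iris
Iris ∨ Iris = Iris
Teal ∨ Iris = Iris
Elm ∨ Dune = Iris
Iris ∨ Iris = Iris
Iris ∧ Iris = Iris
Kite ∨ Dune = Iris
Kite ∧ Iris = Kite
Nim ∧ Elm = Jet
Teal ∧ Cedar = Cedar
Jet ∨ Cedar = Cedar
Kite ∨ Cedar = Kite
Iris ∧ Kite = Kite

Kite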